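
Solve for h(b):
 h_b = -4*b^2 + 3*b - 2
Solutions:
 h(b) = C1 - 4*b^3/3 + 3*b^2/2 - 2*b


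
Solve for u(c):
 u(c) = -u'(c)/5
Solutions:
 u(c) = C1*exp(-5*c)


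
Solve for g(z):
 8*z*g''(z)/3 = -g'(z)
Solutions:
 g(z) = C1 + C2*z^(5/8)


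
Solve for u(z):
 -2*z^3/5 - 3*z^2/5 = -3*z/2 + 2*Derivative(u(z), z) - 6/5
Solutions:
 u(z) = C1 - z^4/20 - z^3/10 + 3*z^2/8 + 3*z/5


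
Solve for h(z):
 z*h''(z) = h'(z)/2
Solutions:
 h(z) = C1 + C2*z^(3/2)


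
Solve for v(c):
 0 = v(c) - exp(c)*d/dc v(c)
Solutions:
 v(c) = C1*exp(-exp(-c))


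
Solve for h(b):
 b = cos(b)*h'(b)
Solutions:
 h(b) = C1 + Integral(b/cos(b), b)


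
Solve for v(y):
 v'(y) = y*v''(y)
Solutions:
 v(y) = C1 + C2*y^2


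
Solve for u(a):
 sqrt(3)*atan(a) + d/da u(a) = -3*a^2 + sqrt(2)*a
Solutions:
 u(a) = C1 - a^3 + sqrt(2)*a^2/2 - sqrt(3)*(a*atan(a) - log(a^2 + 1)/2)


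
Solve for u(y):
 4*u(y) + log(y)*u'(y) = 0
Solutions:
 u(y) = C1*exp(-4*li(y))


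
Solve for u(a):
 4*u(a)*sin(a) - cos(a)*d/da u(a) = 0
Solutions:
 u(a) = C1/cos(a)^4


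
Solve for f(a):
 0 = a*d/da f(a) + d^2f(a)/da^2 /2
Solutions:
 f(a) = C1 + C2*erf(a)


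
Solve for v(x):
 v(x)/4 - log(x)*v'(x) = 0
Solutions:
 v(x) = C1*exp(li(x)/4)


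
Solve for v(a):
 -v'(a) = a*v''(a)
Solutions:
 v(a) = C1 + C2*log(a)


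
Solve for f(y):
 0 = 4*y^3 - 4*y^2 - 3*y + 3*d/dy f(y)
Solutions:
 f(y) = C1 - y^4/3 + 4*y^3/9 + y^2/2


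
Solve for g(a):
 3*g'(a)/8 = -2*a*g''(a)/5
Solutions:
 g(a) = C1 + C2*a^(1/16)


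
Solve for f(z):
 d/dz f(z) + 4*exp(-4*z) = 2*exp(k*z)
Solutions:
 f(z) = C1 + exp(-4*z) + 2*exp(k*z)/k


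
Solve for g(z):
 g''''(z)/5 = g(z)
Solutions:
 g(z) = C1*exp(-5^(1/4)*z) + C2*exp(5^(1/4)*z) + C3*sin(5^(1/4)*z) + C4*cos(5^(1/4)*z)


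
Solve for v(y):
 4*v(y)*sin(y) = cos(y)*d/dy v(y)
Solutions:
 v(y) = C1/cos(y)^4


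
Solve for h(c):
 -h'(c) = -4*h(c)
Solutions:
 h(c) = C1*exp(4*c)


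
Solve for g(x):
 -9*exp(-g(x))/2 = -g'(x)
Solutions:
 g(x) = log(C1 + 9*x/2)


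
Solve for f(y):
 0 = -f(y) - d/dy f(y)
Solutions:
 f(y) = C1*exp(-y)


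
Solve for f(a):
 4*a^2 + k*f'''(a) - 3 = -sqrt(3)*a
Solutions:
 f(a) = C1 + C2*a + C3*a^2 - a^5/(15*k) - sqrt(3)*a^4/(24*k) + a^3/(2*k)


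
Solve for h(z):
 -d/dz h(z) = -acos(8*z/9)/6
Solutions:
 h(z) = C1 + z*acos(8*z/9)/6 - sqrt(81 - 64*z^2)/48


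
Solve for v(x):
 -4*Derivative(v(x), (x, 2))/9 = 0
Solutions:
 v(x) = C1 + C2*x


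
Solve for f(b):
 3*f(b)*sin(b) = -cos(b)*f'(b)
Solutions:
 f(b) = C1*cos(b)^3


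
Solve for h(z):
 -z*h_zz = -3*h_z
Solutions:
 h(z) = C1 + C2*z^4


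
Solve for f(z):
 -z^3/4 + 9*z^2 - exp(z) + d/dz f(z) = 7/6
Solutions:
 f(z) = C1 + z^4/16 - 3*z^3 + 7*z/6 + exp(z)


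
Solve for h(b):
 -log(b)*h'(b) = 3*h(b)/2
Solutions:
 h(b) = C1*exp(-3*li(b)/2)


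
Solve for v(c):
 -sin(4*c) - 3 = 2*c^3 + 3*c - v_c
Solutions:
 v(c) = C1 + c^4/2 + 3*c^2/2 + 3*c - cos(4*c)/4


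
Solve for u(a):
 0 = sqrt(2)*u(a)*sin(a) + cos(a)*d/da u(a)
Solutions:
 u(a) = C1*cos(a)^(sqrt(2))


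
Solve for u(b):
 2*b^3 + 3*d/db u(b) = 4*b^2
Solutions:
 u(b) = C1 - b^4/6 + 4*b^3/9


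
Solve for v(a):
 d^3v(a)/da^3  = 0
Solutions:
 v(a) = C1 + C2*a + C3*a^2


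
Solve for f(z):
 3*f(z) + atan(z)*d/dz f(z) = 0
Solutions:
 f(z) = C1*exp(-3*Integral(1/atan(z), z))


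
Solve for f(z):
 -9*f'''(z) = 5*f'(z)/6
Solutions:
 f(z) = C1 + C2*sin(sqrt(30)*z/18) + C3*cos(sqrt(30)*z/18)


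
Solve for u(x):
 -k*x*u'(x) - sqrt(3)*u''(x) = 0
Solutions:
 u(x) = Piecewise((-sqrt(2)*3^(1/4)*sqrt(pi)*C1*erf(sqrt(2)*3^(3/4)*sqrt(k)*x/6)/(2*sqrt(k)) - C2, (k > 0) | (k < 0)), (-C1*x - C2, True))


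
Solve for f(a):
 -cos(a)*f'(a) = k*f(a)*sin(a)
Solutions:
 f(a) = C1*exp(k*log(cos(a)))


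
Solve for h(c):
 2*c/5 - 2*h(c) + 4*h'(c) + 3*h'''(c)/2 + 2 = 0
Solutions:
 h(c) = C1*exp(2^(1/3)*c*(-(9 + sqrt(209))^(1/3) + 4*2^(1/3)/(9 + sqrt(209))^(1/3))/6)*sin(2^(1/3)*sqrt(3)*c*(4*2^(1/3)/(9 + sqrt(209))^(1/3) + (9 + sqrt(209))^(1/3))/6) + C2*exp(2^(1/3)*c*(-(9 + sqrt(209))^(1/3) + 4*2^(1/3)/(9 + sqrt(209))^(1/3))/6)*cos(2^(1/3)*sqrt(3)*c*(4*2^(1/3)/(9 + sqrt(209))^(1/3) + (9 + sqrt(209))^(1/3))/6) + C3*exp(-2^(1/3)*c*(-(9 + sqrt(209))^(1/3) + 4*2^(1/3)/(9 + sqrt(209))^(1/3))/3) + c/5 + 7/5


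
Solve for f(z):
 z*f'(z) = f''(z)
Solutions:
 f(z) = C1 + C2*erfi(sqrt(2)*z/2)


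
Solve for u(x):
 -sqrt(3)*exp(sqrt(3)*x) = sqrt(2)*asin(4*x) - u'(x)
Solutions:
 u(x) = C1 + sqrt(2)*(x*asin(4*x) + sqrt(1 - 16*x^2)/4) + exp(sqrt(3)*x)


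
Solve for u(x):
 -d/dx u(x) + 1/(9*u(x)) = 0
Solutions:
 u(x) = -sqrt(C1 + 2*x)/3
 u(x) = sqrt(C1 + 2*x)/3


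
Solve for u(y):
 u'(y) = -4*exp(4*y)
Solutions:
 u(y) = C1 - exp(4*y)


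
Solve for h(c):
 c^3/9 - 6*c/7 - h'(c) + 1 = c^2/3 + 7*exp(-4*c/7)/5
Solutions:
 h(c) = C1 + c^4/36 - c^3/9 - 3*c^2/7 + c + 49*exp(-4*c/7)/20


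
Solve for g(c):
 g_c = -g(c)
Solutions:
 g(c) = C1*exp(-c)


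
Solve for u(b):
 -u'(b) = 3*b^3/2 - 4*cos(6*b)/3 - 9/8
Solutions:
 u(b) = C1 - 3*b^4/8 + 9*b/8 + 2*sin(6*b)/9


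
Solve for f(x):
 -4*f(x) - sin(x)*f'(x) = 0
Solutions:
 f(x) = C1*(cos(x)^2 + 2*cos(x) + 1)/(cos(x)^2 - 2*cos(x) + 1)


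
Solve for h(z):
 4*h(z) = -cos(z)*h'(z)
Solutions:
 h(z) = C1*(sin(z)^2 - 2*sin(z) + 1)/(sin(z)^2 + 2*sin(z) + 1)


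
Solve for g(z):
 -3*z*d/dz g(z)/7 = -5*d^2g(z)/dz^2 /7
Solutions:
 g(z) = C1 + C2*erfi(sqrt(30)*z/10)


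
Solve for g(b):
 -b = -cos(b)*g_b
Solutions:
 g(b) = C1 + Integral(b/cos(b), b)


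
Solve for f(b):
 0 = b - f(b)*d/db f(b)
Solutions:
 f(b) = -sqrt(C1 + b^2)
 f(b) = sqrt(C1 + b^2)


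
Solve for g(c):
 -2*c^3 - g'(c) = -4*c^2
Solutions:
 g(c) = C1 - c^4/2 + 4*c^3/3


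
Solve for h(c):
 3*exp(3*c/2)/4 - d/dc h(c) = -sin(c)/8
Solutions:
 h(c) = C1 + exp(3*c/2)/2 - cos(c)/8


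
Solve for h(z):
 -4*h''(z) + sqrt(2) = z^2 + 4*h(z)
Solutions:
 h(z) = C1*sin(z) + C2*cos(z) - z^2/4 + sqrt(2)/4 + 1/2


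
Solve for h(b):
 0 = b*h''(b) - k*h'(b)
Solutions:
 h(b) = C1 + b^(re(k) + 1)*(C2*sin(log(b)*Abs(im(k))) + C3*cos(log(b)*im(k)))


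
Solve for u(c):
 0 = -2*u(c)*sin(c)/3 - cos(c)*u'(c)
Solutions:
 u(c) = C1*cos(c)^(2/3)


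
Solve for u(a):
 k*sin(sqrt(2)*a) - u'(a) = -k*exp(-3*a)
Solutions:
 u(a) = C1 - sqrt(2)*k*cos(sqrt(2)*a)/2 - k*exp(-3*a)/3


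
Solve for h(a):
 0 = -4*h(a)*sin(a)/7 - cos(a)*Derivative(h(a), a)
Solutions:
 h(a) = C1*cos(a)^(4/7)


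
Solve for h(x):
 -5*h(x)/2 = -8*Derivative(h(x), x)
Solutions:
 h(x) = C1*exp(5*x/16)


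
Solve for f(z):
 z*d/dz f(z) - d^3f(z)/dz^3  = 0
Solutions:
 f(z) = C1 + Integral(C2*airyai(z) + C3*airybi(z), z)


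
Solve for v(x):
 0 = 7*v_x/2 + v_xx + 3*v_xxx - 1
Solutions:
 v(x) = C1 + 2*x/7 + (C2*sin(sqrt(41)*x/6) + C3*cos(sqrt(41)*x/6))*exp(-x/6)


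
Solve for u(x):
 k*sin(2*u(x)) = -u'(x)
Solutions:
 u(x) = pi - acos((-C1 - exp(4*k*x))/(C1 - exp(4*k*x)))/2
 u(x) = acos((-C1 - exp(4*k*x))/(C1 - exp(4*k*x)))/2


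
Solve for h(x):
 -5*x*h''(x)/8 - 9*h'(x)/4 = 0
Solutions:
 h(x) = C1 + C2/x^(13/5)


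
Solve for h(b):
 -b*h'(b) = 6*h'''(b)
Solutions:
 h(b) = C1 + Integral(C2*airyai(-6^(2/3)*b/6) + C3*airybi(-6^(2/3)*b/6), b)


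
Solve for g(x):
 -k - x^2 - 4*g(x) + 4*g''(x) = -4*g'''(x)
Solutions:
 g(x) = C1*exp(-x*(2*2^(1/3)/(3*sqrt(69) + 25)^(1/3) + 4 + 2^(2/3)*(3*sqrt(69) + 25)^(1/3))/12)*sin(2^(1/3)*sqrt(3)*x*(-2^(1/3)*(3*sqrt(69) + 25)^(1/3) + 2/(3*sqrt(69) + 25)^(1/3))/12) + C2*exp(-x*(2*2^(1/3)/(3*sqrt(69) + 25)^(1/3) + 4 + 2^(2/3)*(3*sqrt(69) + 25)^(1/3))/12)*cos(2^(1/3)*sqrt(3)*x*(-2^(1/3)*(3*sqrt(69) + 25)^(1/3) + 2/(3*sqrt(69) + 25)^(1/3))/12) + C3*exp(x*(-2 + 2*2^(1/3)/(3*sqrt(69) + 25)^(1/3) + 2^(2/3)*(3*sqrt(69) + 25)^(1/3))/6) - k/4 - x^2/4 - 1/2


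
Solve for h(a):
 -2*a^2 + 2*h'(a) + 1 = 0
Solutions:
 h(a) = C1 + a^3/3 - a/2


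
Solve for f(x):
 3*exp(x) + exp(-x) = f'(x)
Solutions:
 f(x) = C1 + 3*exp(x) - exp(-x)


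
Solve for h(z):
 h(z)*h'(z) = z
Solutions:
 h(z) = -sqrt(C1 + z^2)
 h(z) = sqrt(C1 + z^2)


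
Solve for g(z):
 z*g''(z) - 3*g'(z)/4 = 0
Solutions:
 g(z) = C1 + C2*z^(7/4)


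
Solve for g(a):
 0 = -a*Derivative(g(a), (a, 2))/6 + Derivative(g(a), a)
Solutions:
 g(a) = C1 + C2*a^7


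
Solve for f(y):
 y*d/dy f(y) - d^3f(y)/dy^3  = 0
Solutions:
 f(y) = C1 + Integral(C2*airyai(y) + C3*airybi(y), y)


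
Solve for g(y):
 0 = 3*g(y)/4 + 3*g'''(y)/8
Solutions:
 g(y) = C3*exp(-2^(1/3)*y) + (C1*sin(2^(1/3)*sqrt(3)*y/2) + C2*cos(2^(1/3)*sqrt(3)*y/2))*exp(2^(1/3)*y/2)


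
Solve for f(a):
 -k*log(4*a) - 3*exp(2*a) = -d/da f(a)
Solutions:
 f(a) = C1 + a*k*log(a) + a*k*(-1 + 2*log(2)) + 3*exp(2*a)/2


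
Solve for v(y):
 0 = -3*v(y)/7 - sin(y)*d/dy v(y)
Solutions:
 v(y) = C1*(cos(y) + 1)^(3/14)/(cos(y) - 1)^(3/14)


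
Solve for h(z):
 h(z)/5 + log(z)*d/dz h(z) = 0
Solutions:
 h(z) = C1*exp(-li(z)/5)


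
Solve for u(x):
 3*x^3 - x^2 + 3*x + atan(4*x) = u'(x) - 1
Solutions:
 u(x) = C1 + 3*x^4/4 - x^3/3 + 3*x^2/2 + x*atan(4*x) + x - log(16*x^2 + 1)/8


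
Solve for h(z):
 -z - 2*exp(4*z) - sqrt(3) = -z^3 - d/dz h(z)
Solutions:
 h(z) = C1 - z^4/4 + z^2/2 + sqrt(3)*z + exp(4*z)/2


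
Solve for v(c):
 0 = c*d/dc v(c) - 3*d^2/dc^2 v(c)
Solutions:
 v(c) = C1 + C2*erfi(sqrt(6)*c/6)


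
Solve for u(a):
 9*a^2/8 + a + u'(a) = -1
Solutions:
 u(a) = C1 - 3*a^3/8 - a^2/2 - a


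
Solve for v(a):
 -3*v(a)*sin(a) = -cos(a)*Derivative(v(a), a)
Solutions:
 v(a) = C1/cos(a)^3


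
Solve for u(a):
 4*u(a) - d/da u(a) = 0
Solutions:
 u(a) = C1*exp(4*a)


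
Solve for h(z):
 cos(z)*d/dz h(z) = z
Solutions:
 h(z) = C1 + Integral(z/cos(z), z)


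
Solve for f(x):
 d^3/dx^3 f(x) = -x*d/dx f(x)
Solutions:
 f(x) = C1 + Integral(C2*airyai(-x) + C3*airybi(-x), x)


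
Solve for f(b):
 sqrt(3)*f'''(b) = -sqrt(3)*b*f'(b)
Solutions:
 f(b) = C1 + Integral(C2*airyai(-b) + C3*airybi(-b), b)


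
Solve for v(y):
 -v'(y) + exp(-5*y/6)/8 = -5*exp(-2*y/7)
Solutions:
 v(y) = C1 - 3*exp(-5*y/6)/20 - 35*exp(-2*y/7)/2


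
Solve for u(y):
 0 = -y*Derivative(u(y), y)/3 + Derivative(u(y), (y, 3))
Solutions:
 u(y) = C1 + Integral(C2*airyai(3^(2/3)*y/3) + C3*airybi(3^(2/3)*y/3), y)


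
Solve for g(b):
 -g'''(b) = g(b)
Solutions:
 g(b) = C3*exp(-b) + (C1*sin(sqrt(3)*b/2) + C2*cos(sqrt(3)*b/2))*exp(b/2)


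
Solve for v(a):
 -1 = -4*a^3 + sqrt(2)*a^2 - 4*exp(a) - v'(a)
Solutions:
 v(a) = C1 - a^4 + sqrt(2)*a^3/3 + a - 4*exp(a)


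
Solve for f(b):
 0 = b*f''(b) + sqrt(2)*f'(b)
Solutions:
 f(b) = C1 + C2*b^(1 - sqrt(2))


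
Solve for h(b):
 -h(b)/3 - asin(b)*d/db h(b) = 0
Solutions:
 h(b) = C1*exp(-Integral(1/asin(b), b)/3)


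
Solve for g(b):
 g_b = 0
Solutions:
 g(b) = C1


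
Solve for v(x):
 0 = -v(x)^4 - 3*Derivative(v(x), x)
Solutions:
 v(x) = (-1 - sqrt(3)*I)*(1/(C1 + x))^(1/3)/2
 v(x) = (-1 + sqrt(3)*I)*(1/(C1 + x))^(1/3)/2
 v(x) = (1/(C1 + x))^(1/3)


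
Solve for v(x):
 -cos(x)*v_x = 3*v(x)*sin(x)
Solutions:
 v(x) = C1*cos(x)^3


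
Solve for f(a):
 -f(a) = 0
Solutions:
 f(a) = 0


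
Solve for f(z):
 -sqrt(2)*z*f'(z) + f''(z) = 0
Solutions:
 f(z) = C1 + C2*erfi(2^(3/4)*z/2)


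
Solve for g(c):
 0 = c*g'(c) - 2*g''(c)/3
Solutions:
 g(c) = C1 + C2*erfi(sqrt(3)*c/2)


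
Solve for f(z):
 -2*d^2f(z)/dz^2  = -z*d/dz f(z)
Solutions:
 f(z) = C1 + C2*erfi(z/2)


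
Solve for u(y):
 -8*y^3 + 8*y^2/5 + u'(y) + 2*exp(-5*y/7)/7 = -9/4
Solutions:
 u(y) = C1 + 2*y^4 - 8*y^3/15 - 9*y/4 + 2*exp(-5*y/7)/5


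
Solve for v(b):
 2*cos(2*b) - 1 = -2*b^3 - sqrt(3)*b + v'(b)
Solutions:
 v(b) = C1 + b^4/2 + sqrt(3)*b^2/2 - b + sin(2*b)


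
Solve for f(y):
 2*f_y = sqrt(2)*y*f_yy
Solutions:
 f(y) = C1 + C2*y^(1 + sqrt(2))


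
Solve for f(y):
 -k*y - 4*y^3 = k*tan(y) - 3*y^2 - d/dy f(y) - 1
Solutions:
 f(y) = C1 + k*y^2/2 - k*log(cos(y)) + y^4 - y^3 - y


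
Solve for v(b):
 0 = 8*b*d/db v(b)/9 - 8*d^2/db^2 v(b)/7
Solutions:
 v(b) = C1 + C2*erfi(sqrt(14)*b/6)


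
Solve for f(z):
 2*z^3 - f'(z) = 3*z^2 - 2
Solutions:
 f(z) = C1 + z^4/2 - z^3 + 2*z


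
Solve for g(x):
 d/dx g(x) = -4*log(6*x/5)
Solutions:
 g(x) = C1 - 4*x*log(x) + x*log(625/1296) + 4*x


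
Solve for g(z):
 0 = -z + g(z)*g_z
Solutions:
 g(z) = -sqrt(C1 + z^2)
 g(z) = sqrt(C1 + z^2)


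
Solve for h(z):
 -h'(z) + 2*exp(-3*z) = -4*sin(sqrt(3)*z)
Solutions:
 h(z) = C1 - 4*sqrt(3)*cos(sqrt(3)*z)/3 - 2*exp(-3*z)/3


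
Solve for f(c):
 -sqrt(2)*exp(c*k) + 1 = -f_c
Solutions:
 f(c) = C1 - c + sqrt(2)*exp(c*k)/k


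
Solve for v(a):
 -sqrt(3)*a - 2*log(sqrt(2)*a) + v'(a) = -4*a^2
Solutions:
 v(a) = C1 - 4*a^3/3 + sqrt(3)*a^2/2 + 2*a*log(a) - 2*a + a*log(2)


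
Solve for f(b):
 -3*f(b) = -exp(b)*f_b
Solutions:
 f(b) = C1*exp(-3*exp(-b))


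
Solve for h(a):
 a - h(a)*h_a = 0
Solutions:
 h(a) = -sqrt(C1 + a^2)
 h(a) = sqrt(C1 + a^2)


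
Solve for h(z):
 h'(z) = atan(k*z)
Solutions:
 h(z) = C1 + Piecewise((z*atan(k*z) - log(k^2*z^2 + 1)/(2*k), Ne(k, 0)), (0, True))


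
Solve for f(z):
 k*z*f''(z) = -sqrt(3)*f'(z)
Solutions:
 f(z) = C1 + z^(((re(k) - sqrt(3))*re(k) + im(k)^2)/(re(k)^2 + im(k)^2))*(C2*sin(sqrt(3)*log(z)*Abs(im(k))/(re(k)^2 + im(k)^2)) + C3*cos(sqrt(3)*log(z)*im(k)/(re(k)^2 + im(k)^2)))


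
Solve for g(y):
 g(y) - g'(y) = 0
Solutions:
 g(y) = C1*exp(y)


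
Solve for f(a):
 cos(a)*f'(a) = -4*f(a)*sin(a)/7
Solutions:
 f(a) = C1*cos(a)^(4/7)


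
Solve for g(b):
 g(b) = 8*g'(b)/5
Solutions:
 g(b) = C1*exp(5*b/8)


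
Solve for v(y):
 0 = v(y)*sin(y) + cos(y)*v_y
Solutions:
 v(y) = C1*cos(y)


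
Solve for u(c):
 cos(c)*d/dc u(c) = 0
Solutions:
 u(c) = C1


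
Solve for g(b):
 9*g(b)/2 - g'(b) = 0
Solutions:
 g(b) = C1*exp(9*b/2)


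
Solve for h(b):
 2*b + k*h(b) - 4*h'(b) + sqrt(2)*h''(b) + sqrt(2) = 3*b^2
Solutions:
 h(b) = C1*exp(sqrt(2)*b*(1 - sqrt(-sqrt(2)*k + 4)/2)) + C2*exp(sqrt(2)*b*(sqrt(-sqrt(2)*k + 4)/2 + 1)) + 3*b^2/k - 2*b/k + 24*b/k^2 - sqrt(2)/k - 6*sqrt(2)/k^2 - 8/k^2 + 96/k^3


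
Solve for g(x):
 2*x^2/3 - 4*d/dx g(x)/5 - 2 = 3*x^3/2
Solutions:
 g(x) = C1 - 15*x^4/32 + 5*x^3/18 - 5*x/2


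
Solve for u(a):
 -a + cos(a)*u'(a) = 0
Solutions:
 u(a) = C1 + Integral(a/cos(a), a)


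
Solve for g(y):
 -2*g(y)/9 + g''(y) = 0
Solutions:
 g(y) = C1*exp(-sqrt(2)*y/3) + C2*exp(sqrt(2)*y/3)


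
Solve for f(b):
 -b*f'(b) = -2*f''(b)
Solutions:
 f(b) = C1 + C2*erfi(b/2)


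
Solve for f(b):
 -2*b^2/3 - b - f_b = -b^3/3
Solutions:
 f(b) = C1 + b^4/12 - 2*b^3/9 - b^2/2


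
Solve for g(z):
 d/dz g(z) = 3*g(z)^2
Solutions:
 g(z) = -1/(C1 + 3*z)


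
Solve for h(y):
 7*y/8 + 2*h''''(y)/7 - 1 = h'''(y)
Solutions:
 h(y) = C1 + C2*y + C3*y^2 + C4*exp(7*y/2) + 7*y^4/192 - y^3/8


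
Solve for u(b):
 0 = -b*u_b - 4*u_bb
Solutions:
 u(b) = C1 + C2*erf(sqrt(2)*b/4)


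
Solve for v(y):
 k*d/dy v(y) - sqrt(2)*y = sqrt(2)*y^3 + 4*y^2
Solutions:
 v(y) = C1 + sqrt(2)*y^4/(4*k) + 4*y^3/(3*k) + sqrt(2)*y^2/(2*k)


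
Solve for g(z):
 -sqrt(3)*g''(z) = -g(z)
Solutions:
 g(z) = C1*exp(-3^(3/4)*z/3) + C2*exp(3^(3/4)*z/3)


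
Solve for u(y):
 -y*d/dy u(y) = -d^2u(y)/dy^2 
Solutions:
 u(y) = C1 + C2*erfi(sqrt(2)*y/2)


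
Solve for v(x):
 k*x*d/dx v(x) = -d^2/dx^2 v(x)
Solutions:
 v(x) = Piecewise((-sqrt(2)*sqrt(pi)*C1*erf(sqrt(2)*sqrt(k)*x/2)/(2*sqrt(k)) - C2, (k > 0) | (k < 0)), (-C1*x - C2, True))


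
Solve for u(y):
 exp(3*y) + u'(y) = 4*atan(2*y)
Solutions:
 u(y) = C1 + 4*y*atan(2*y) - exp(3*y)/3 - log(4*y^2 + 1)


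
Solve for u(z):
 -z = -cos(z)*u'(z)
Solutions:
 u(z) = C1 + Integral(z/cos(z), z)


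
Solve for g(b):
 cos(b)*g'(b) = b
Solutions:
 g(b) = C1 + Integral(b/cos(b), b)


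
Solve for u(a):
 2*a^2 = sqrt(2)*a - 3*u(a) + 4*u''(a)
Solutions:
 u(a) = C1*exp(-sqrt(3)*a/2) + C2*exp(sqrt(3)*a/2) - 2*a^2/3 + sqrt(2)*a/3 - 16/9


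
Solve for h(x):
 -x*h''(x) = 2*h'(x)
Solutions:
 h(x) = C1 + C2/x


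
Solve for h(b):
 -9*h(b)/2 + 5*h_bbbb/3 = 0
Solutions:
 h(b) = C1*exp(-30^(3/4)*b/10) + C2*exp(30^(3/4)*b/10) + C3*sin(30^(3/4)*b/10) + C4*cos(30^(3/4)*b/10)


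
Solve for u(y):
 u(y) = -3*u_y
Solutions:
 u(y) = C1*exp(-y/3)


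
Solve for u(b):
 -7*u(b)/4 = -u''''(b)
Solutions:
 u(b) = C1*exp(-sqrt(2)*7^(1/4)*b/2) + C2*exp(sqrt(2)*7^(1/4)*b/2) + C3*sin(sqrt(2)*7^(1/4)*b/2) + C4*cos(sqrt(2)*7^(1/4)*b/2)


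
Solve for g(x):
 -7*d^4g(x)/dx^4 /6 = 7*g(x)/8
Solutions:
 g(x) = (C1*sin(3^(1/4)*x/2) + C2*cos(3^(1/4)*x/2))*exp(-3^(1/4)*x/2) + (C3*sin(3^(1/4)*x/2) + C4*cos(3^(1/4)*x/2))*exp(3^(1/4)*x/2)


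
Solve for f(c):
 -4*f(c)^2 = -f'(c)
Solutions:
 f(c) = -1/(C1 + 4*c)


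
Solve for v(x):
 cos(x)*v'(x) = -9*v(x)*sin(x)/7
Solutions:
 v(x) = C1*cos(x)^(9/7)


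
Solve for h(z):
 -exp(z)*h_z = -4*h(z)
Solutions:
 h(z) = C1*exp(-4*exp(-z))


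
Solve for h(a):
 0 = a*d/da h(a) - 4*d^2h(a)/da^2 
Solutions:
 h(a) = C1 + C2*erfi(sqrt(2)*a/4)


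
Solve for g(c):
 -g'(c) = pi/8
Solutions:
 g(c) = C1 - pi*c/8


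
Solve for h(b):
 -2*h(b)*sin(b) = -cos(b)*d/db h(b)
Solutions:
 h(b) = C1/cos(b)^2


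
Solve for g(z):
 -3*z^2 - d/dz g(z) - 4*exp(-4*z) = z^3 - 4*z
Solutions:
 g(z) = C1 - z^4/4 - z^3 + 2*z^2 + exp(-4*z)


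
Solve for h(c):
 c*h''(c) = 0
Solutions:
 h(c) = C1 + C2*c


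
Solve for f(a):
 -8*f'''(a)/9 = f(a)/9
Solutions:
 f(a) = C3*exp(-a/2) + (C1*sin(sqrt(3)*a/4) + C2*cos(sqrt(3)*a/4))*exp(a/4)


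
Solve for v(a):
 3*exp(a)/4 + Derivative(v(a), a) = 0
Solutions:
 v(a) = C1 - 3*exp(a)/4


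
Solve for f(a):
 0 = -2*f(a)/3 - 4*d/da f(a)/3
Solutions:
 f(a) = C1*exp(-a/2)


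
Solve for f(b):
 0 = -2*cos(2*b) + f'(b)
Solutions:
 f(b) = C1 + sin(2*b)


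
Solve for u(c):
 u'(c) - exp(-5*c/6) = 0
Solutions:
 u(c) = C1 - 6*exp(-5*c/6)/5


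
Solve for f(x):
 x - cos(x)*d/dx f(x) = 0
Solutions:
 f(x) = C1 + Integral(x/cos(x), x)


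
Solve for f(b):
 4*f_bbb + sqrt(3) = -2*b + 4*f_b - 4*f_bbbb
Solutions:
 f(b) = C1 + C2*exp(-b*(2*2^(1/3)/(3*sqrt(69) + 25)^(1/3) + 4 + 2^(2/3)*(3*sqrt(69) + 25)^(1/3))/12)*sin(2^(1/3)*sqrt(3)*b*(-2^(1/3)*(3*sqrt(69) + 25)^(1/3) + 2/(3*sqrt(69) + 25)^(1/3))/12) + C3*exp(-b*(2*2^(1/3)/(3*sqrt(69) + 25)^(1/3) + 4 + 2^(2/3)*(3*sqrt(69) + 25)^(1/3))/12)*cos(2^(1/3)*sqrt(3)*b*(-2^(1/3)*(3*sqrt(69) + 25)^(1/3) + 2/(3*sqrt(69) + 25)^(1/3))/12) + C4*exp(b*(-2 + 2*2^(1/3)/(3*sqrt(69) + 25)^(1/3) + 2^(2/3)*(3*sqrt(69) + 25)^(1/3))/6) + b^2/4 + sqrt(3)*b/4


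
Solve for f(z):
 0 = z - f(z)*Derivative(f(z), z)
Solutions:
 f(z) = -sqrt(C1 + z^2)
 f(z) = sqrt(C1 + z^2)


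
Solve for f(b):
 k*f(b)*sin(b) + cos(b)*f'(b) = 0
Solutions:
 f(b) = C1*exp(k*log(cos(b)))


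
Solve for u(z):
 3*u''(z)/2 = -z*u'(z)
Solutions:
 u(z) = C1 + C2*erf(sqrt(3)*z/3)


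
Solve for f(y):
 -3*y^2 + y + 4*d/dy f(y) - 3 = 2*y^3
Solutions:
 f(y) = C1 + y^4/8 + y^3/4 - y^2/8 + 3*y/4


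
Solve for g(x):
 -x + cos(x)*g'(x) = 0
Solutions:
 g(x) = C1 + Integral(x/cos(x), x)


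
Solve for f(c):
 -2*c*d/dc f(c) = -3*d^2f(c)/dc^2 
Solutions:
 f(c) = C1 + C2*erfi(sqrt(3)*c/3)


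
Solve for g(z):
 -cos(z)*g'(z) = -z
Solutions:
 g(z) = C1 + Integral(z/cos(z), z)


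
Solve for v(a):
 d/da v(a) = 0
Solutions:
 v(a) = C1


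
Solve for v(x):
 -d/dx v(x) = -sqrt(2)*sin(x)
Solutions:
 v(x) = C1 - sqrt(2)*cos(x)


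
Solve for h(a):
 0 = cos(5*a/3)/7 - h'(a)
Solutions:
 h(a) = C1 + 3*sin(5*a/3)/35


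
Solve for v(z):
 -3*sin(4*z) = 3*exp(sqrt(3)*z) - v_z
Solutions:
 v(z) = C1 + sqrt(3)*exp(sqrt(3)*z) - 3*cos(4*z)/4


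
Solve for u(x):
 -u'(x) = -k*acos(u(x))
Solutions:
 Integral(1/acos(_y), (_y, u(x))) = C1 + k*x


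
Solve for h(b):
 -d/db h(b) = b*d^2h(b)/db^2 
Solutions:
 h(b) = C1 + C2*log(b)


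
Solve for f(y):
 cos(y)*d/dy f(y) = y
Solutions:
 f(y) = C1 + Integral(y/cos(y), y)


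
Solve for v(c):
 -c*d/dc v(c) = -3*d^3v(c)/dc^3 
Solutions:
 v(c) = C1 + Integral(C2*airyai(3^(2/3)*c/3) + C3*airybi(3^(2/3)*c/3), c)


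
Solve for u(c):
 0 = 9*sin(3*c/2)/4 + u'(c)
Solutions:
 u(c) = C1 + 3*cos(3*c/2)/2


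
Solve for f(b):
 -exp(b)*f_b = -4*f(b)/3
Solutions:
 f(b) = C1*exp(-4*exp(-b)/3)


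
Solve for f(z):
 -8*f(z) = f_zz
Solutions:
 f(z) = C1*sin(2*sqrt(2)*z) + C2*cos(2*sqrt(2)*z)


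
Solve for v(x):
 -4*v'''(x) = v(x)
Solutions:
 v(x) = C3*exp(-2^(1/3)*x/2) + (C1*sin(2^(1/3)*sqrt(3)*x/4) + C2*cos(2^(1/3)*sqrt(3)*x/4))*exp(2^(1/3)*x/4)


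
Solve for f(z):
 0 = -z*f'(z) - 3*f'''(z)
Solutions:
 f(z) = C1 + Integral(C2*airyai(-3^(2/3)*z/3) + C3*airybi(-3^(2/3)*z/3), z)


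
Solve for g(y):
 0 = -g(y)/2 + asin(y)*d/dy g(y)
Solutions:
 g(y) = C1*exp(Integral(1/asin(y), y)/2)


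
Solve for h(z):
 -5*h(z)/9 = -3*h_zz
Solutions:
 h(z) = C1*exp(-sqrt(15)*z/9) + C2*exp(sqrt(15)*z/9)


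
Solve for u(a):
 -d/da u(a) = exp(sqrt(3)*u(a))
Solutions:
 u(a) = sqrt(3)*(2*log(1/(C1 + a)) - log(3))/6


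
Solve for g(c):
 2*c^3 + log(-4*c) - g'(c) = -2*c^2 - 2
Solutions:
 g(c) = C1 + c^4/2 + 2*c^3/3 + c*log(-c) + c*(1 + 2*log(2))


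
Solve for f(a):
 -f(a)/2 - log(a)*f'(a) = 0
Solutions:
 f(a) = C1*exp(-li(a)/2)


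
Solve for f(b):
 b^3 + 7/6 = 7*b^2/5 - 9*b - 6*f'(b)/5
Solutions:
 f(b) = C1 - 5*b^4/24 + 7*b^3/18 - 15*b^2/4 - 35*b/36


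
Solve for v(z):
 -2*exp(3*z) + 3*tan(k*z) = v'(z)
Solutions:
 v(z) = C1 + 3*Piecewise((-log(cos(k*z))/k, Ne(k, 0)), (0, True)) - 2*exp(3*z)/3


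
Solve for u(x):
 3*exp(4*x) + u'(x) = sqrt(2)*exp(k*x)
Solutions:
 u(x) = C1 - 3*exp(4*x)/4 + sqrt(2)*exp(k*x)/k


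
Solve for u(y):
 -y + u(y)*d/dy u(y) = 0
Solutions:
 u(y) = -sqrt(C1 + y^2)
 u(y) = sqrt(C1 + y^2)


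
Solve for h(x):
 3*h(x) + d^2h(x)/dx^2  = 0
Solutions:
 h(x) = C1*sin(sqrt(3)*x) + C2*cos(sqrt(3)*x)


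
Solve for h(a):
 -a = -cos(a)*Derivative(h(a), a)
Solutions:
 h(a) = C1 + Integral(a/cos(a), a)


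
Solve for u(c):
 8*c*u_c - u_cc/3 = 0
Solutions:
 u(c) = C1 + C2*erfi(2*sqrt(3)*c)


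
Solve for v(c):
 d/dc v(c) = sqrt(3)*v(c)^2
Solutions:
 v(c) = -1/(C1 + sqrt(3)*c)


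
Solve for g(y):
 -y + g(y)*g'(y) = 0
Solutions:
 g(y) = -sqrt(C1 + y^2)
 g(y) = sqrt(C1 + y^2)


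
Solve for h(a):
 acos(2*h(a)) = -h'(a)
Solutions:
 Integral(1/acos(2*_y), (_y, h(a))) = C1 - a


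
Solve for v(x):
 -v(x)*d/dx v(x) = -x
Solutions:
 v(x) = -sqrt(C1 + x^2)
 v(x) = sqrt(C1 + x^2)


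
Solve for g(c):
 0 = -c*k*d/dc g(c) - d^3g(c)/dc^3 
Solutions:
 g(c) = C1 + Integral(C2*airyai(c*(-k)^(1/3)) + C3*airybi(c*(-k)^(1/3)), c)


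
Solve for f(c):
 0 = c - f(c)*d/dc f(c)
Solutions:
 f(c) = -sqrt(C1 + c^2)
 f(c) = sqrt(C1 + c^2)


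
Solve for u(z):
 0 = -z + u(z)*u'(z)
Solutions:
 u(z) = -sqrt(C1 + z^2)
 u(z) = sqrt(C1 + z^2)


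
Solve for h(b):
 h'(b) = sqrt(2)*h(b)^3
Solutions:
 h(b) = -sqrt(2)*sqrt(-1/(C1 + sqrt(2)*b))/2
 h(b) = sqrt(2)*sqrt(-1/(C1 + sqrt(2)*b))/2


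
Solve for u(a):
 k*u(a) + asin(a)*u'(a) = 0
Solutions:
 u(a) = C1*exp(-k*Integral(1/asin(a), a))


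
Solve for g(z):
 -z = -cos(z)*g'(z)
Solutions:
 g(z) = C1 + Integral(z/cos(z), z)


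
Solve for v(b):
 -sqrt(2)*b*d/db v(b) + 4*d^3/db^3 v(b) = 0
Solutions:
 v(b) = C1 + Integral(C2*airyai(sqrt(2)*b/2) + C3*airybi(sqrt(2)*b/2), b)


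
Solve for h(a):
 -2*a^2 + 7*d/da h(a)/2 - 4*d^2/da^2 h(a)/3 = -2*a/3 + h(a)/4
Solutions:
 h(a) = C1*exp(a*(21 - sqrt(393))/16) + C2*exp(a*(sqrt(393) + 21)/16) - 8*a^2 - 664*a/3 - 9040/3


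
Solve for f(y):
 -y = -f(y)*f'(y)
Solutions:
 f(y) = -sqrt(C1 + y^2)
 f(y) = sqrt(C1 + y^2)


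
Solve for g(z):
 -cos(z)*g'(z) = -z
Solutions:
 g(z) = C1 + Integral(z/cos(z), z)


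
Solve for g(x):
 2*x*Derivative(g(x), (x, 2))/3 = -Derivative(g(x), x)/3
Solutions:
 g(x) = C1 + C2*sqrt(x)


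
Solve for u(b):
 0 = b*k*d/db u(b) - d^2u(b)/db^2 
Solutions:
 u(b) = Piecewise((-sqrt(2)*sqrt(pi)*C1*erf(sqrt(2)*b*sqrt(-k)/2)/(2*sqrt(-k)) - C2, (k > 0) | (k < 0)), (-C1*b - C2, True))


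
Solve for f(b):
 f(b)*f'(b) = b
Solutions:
 f(b) = -sqrt(C1 + b^2)
 f(b) = sqrt(C1 + b^2)


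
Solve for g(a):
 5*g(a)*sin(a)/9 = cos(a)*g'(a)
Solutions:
 g(a) = C1/cos(a)^(5/9)


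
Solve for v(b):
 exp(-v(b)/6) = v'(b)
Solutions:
 v(b) = 6*log(C1 + b/6)


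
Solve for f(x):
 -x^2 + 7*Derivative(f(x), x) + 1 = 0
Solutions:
 f(x) = C1 + x^3/21 - x/7


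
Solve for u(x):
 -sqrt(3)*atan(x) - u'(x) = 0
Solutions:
 u(x) = C1 - sqrt(3)*(x*atan(x) - log(x^2 + 1)/2)


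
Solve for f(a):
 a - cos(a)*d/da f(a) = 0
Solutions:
 f(a) = C1 + Integral(a/cos(a), a)


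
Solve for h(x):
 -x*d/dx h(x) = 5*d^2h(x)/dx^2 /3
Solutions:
 h(x) = C1 + C2*erf(sqrt(30)*x/10)


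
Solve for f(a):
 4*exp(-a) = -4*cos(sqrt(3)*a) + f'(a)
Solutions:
 f(a) = C1 + 4*sqrt(3)*sin(sqrt(3)*a)/3 - 4*exp(-a)


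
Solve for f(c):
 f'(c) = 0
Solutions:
 f(c) = C1


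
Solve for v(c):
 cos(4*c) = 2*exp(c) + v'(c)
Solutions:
 v(c) = C1 - 2*exp(c) + sin(4*c)/4


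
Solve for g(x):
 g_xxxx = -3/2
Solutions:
 g(x) = C1 + C2*x + C3*x^2 + C4*x^3 - x^4/16


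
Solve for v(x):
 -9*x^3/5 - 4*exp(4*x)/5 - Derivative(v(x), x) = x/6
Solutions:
 v(x) = C1 - 9*x^4/20 - x^2/12 - exp(4*x)/5


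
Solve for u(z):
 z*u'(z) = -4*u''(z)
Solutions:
 u(z) = C1 + C2*erf(sqrt(2)*z/4)


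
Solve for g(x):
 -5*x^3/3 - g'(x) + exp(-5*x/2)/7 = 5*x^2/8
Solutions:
 g(x) = C1 - 5*x^4/12 - 5*x^3/24 - 2*exp(-5*x/2)/35


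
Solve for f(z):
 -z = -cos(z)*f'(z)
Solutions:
 f(z) = C1 + Integral(z/cos(z), z)


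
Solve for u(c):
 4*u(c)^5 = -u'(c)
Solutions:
 u(c) = -I*(1/(C1 + 16*c))^(1/4)
 u(c) = I*(1/(C1 + 16*c))^(1/4)
 u(c) = -(1/(C1 + 16*c))^(1/4)
 u(c) = (1/(C1 + 16*c))^(1/4)


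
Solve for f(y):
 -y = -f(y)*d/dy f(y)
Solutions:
 f(y) = -sqrt(C1 + y^2)
 f(y) = sqrt(C1 + y^2)


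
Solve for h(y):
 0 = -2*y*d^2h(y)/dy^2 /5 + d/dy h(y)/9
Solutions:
 h(y) = C1 + C2*y^(23/18)


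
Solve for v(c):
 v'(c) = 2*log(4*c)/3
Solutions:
 v(c) = C1 + 2*c*log(c)/3 - 2*c/3 + 4*c*log(2)/3


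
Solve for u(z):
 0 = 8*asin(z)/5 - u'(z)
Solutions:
 u(z) = C1 + 8*z*asin(z)/5 + 8*sqrt(1 - z^2)/5


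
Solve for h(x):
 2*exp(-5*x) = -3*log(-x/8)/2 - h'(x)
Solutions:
 h(x) = C1 - 3*x*log(-x)/2 + 3*x*(1 + 3*log(2))/2 + 2*exp(-5*x)/5


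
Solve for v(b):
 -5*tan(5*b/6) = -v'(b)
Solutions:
 v(b) = C1 - 6*log(cos(5*b/6))


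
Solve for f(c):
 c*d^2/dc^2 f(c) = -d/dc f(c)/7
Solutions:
 f(c) = C1 + C2*c^(6/7)


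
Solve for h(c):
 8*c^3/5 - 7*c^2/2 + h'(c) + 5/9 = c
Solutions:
 h(c) = C1 - 2*c^4/5 + 7*c^3/6 + c^2/2 - 5*c/9


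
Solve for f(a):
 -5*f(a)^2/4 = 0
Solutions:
 f(a) = 0


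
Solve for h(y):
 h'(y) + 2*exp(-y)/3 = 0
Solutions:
 h(y) = C1 + 2*exp(-y)/3


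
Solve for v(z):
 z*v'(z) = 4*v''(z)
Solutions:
 v(z) = C1 + C2*erfi(sqrt(2)*z/4)


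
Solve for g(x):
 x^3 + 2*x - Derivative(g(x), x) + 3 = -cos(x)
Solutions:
 g(x) = C1 + x^4/4 + x^2 + 3*x + sin(x)


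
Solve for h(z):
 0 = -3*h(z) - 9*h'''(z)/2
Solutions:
 h(z) = C3*exp(-2^(1/3)*3^(2/3)*z/3) + (C1*sin(2^(1/3)*3^(1/6)*z/2) + C2*cos(2^(1/3)*3^(1/6)*z/2))*exp(2^(1/3)*3^(2/3)*z/6)


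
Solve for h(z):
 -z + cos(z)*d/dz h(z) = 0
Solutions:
 h(z) = C1 + Integral(z/cos(z), z)


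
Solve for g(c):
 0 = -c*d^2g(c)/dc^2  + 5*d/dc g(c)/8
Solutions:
 g(c) = C1 + C2*c^(13/8)


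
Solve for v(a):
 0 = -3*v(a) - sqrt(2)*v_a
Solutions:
 v(a) = C1*exp(-3*sqrt(2)*a/2)


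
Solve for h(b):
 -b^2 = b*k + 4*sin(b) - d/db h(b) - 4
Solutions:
 h(b) = C1 + b^3/3 + b^2*k/2 - 4*b - 4*cos(b)


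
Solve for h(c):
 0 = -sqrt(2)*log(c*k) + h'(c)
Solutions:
 h(c) = C1 + sqrt(2)*c*log(c*k) - sqrt(2)*c


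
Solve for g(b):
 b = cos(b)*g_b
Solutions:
 g(b) = C1 + Integral(b/cos(b), b)


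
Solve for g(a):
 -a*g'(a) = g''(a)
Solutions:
 g(a) = C1 + C2*erf(sqrt(2)*a/2)


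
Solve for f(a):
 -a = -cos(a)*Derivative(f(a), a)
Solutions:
 f(a) = C1 + Integral(a/cos(a), a)


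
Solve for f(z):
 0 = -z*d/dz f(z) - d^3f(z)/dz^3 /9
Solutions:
 f(z) = C1 + Integral(C2*airyai(-3^(2/3)*z) + C3*airybi(-3^(2/3)*z), z)


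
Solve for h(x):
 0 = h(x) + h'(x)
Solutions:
 h(x) = C1*exp(-x)


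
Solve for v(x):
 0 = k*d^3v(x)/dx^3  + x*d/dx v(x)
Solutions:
 v(x) = C1 + Integral(C2*airyai(x*(-1/k)^(1/3)) + C3*airybi(x*(-1/k)^(1/3)), x)


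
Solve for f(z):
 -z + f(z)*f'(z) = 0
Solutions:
 f(z) = -sqrt(C1 + z^2)
 f(z) = sqrt(C1 + z^2)


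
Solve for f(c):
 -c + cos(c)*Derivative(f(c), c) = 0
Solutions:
 f(c) = C1 + Integral(c/cos(c), c)


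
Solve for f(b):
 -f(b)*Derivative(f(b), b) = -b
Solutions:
 f(b) = -sqrt(C1 + b^2)
 f(b) = sqrt(C1 + b^2)


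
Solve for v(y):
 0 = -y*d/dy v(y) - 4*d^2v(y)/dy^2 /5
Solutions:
 v(y) = C1 + C2*erf(sqrt(10)*y/4)


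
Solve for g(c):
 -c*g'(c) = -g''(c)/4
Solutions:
 g(c) = C1 + C2*erfi(sqrt(2)*c)


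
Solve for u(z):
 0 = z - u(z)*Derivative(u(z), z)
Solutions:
 u(z) = -sqrt(C1 + z^2)
 u(z) = sqrt(C1 + z^2)


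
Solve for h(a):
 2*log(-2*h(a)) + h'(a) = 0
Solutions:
 Integral(1/(log(-_y) + log(2)), (_y, h(a)))/2 = C1 - a


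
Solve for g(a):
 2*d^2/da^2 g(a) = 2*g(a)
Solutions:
 g(a) = C1*exp(-a) + C2*exp(a)


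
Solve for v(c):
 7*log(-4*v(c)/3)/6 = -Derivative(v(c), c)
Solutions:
 6*Integral(1/(log(-_y) - log(3) + 2*log(2)), (_y, v(c)))/7 = C1 - c


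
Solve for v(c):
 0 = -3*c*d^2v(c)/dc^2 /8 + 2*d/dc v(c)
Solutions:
 v(c) = C1 + C2*c^(19/3)


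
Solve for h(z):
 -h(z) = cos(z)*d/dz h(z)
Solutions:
 h(z) = C1*sqrt(sin(z) - 1)/sqrt(sin(z) + 1)


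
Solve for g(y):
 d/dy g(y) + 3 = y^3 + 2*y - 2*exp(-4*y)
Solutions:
 g(y) = C1 + y^4/4 + y^2 - 3*y + exp(-4*y)/2


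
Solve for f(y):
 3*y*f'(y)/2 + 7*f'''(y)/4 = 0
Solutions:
 f(y) = C1 + Integral(C2*airyai(-6^(1/3)*7^(2/3)*y/7) + C3*airybi(-6^(1/3)*7^(2/3)*y/7), y)


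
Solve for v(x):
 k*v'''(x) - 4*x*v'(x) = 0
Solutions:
 v(x) = C1 + Integral(C2*airyai(2^(2/3)*x*(1/k)^(1/3)) + C3*airybi(2^(2/3)*x*(1/k)^(1/3)), x)


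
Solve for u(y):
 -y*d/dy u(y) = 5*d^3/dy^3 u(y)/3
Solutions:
 u(y) = C1 + Integral(C2*airyai(-3^(1/3)*5^(2/3)*y/5) + C3*airybi(-3^(1/3)*5^(2/3)*y/5), y)


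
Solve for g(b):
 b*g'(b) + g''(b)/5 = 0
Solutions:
 g(b) = C1 + C2*erf(sqrt(10)*b/2)


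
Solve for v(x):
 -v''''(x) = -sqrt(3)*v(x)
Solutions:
 v(x) = C1*exp(-3^(1/8)*x) + C2*exp(3^(1/8)*x) + C3*sin(3^(1/8)*x) + C4*cos(3^(1/8)*x)


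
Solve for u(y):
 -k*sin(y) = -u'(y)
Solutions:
 u(y) = C1 - k*cos(y)


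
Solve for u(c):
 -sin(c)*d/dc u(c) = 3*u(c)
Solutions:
 u(c) = C1*(cos(c) + 1)^(3/2)/(cos(c) - 1)^(3/2)


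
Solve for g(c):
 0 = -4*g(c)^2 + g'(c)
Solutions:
 g(c) = -1/(C1 + 4*c)


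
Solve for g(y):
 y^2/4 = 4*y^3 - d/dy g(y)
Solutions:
 g(y) = C1 + y^4 - y^3/12


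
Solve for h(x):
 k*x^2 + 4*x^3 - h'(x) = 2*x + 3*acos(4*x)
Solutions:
 h(x) = C1 + k*x^3/3 + x^4 - x^2 - 3*x*acos(4*x) + 3*sqrt(1 - 16*x^2)/4


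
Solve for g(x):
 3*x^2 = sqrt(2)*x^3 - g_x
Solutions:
 g(x) = C1 + sqrt(2)*x^4/4 - x^3


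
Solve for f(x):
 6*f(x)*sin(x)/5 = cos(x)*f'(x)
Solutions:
 f(x) = C1/cos(x)^(6/5)


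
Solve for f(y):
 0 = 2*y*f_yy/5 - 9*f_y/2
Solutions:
 f(y) = C1 + C2*y^(49/4)


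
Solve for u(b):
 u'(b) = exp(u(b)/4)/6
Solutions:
 u(b) = 4*log(-1/(C1 + b)) + 4*log(24)


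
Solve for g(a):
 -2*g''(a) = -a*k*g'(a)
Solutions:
 g(a) = Piecewise((-sqrt(pi)*C1*erf(a*sqrt(-k)/2)/sqrt(-k) - C2, (k > 0) | (k < 0)), (-C1*a - C2, True))


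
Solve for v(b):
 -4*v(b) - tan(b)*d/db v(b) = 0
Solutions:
 v(b) = C1/sin(b)^4


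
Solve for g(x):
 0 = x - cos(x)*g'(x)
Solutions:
 g(x) = C1 + Integral(x/cos(x), x)


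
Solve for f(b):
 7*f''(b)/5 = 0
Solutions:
 f(b) = C1 + C2*b


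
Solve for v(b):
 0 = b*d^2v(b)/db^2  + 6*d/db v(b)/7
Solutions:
 v(b) = C1 + C2*b^(1/7)


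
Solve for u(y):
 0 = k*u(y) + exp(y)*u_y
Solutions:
 u(y) = C1*exp(k*exp(-y))


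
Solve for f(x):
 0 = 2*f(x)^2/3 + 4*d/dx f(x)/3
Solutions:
 f(x) = 2/(C1 + x)


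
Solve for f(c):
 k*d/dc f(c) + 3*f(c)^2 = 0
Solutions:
 f(c) = k/(C1*k + 3*c)


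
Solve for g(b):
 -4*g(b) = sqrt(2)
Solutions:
 g(b) = -sqrt(2)/4


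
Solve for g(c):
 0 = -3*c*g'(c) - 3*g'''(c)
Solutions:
 g(c) = C1 + Integral(C2*airyai(-c) + C3*airybi(-c), c)


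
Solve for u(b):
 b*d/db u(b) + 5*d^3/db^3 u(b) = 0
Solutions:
 u(b) = C1 + Integral(C2*airyai(-5^(2/3)*b/5) + C3*airybi(-5^(2/3)*b/5), b)


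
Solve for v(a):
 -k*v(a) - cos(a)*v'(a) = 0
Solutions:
 v(a) = C1*exp(k*(log(sin(a) - 1) - log(sin(a) + 1))/2)


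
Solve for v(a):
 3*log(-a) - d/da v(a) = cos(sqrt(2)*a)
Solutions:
 v(a) = C1 + 3*a*log(-a) - 3*a - sqrt(2)*sin(sqrt(2)*a)/2


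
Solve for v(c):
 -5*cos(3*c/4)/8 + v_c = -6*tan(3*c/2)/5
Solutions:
 v(c) = C1 + 4*log(cos(3*c/2))/5 + 5*sin(3*c/4)/6


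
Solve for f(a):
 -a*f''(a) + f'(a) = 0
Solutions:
 f(a) = C1 + C2*a^2


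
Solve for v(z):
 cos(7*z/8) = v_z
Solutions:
 v(z) = C1 + 8*sin(7*z/8)/7


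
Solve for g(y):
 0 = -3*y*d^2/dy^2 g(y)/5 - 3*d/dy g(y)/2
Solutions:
 g(y) = C1 + C2/y^(3/2)


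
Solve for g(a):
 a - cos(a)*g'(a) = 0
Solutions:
 g(a) = C1 + Integral(a/cos(a), a)


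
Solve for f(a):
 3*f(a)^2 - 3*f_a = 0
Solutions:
 f(a) = -1/(C1 + a)


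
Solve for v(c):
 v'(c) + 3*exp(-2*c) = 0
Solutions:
 v(c) = C1 + 3*exp(-2*c)/2


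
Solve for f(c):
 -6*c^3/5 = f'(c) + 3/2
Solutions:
 f(c) = C1 - 3*c^4/10 - 3*c/2


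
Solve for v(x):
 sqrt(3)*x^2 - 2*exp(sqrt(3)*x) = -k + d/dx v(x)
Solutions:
 v(x) = C1 + k*x + sqrt(3)*x^3/3 - 2*sqrt(3)*exp(sqrt(3)*x)/3


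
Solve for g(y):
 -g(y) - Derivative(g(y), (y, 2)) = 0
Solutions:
 g(y) = C1*sin(y) + C2*cos(y)


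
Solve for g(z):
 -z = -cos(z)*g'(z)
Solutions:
 g(z) = C1 + Integral(z/cos(z), z)


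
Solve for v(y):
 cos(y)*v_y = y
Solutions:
 v(y) = C1 + Integral(y/cos(y), y)


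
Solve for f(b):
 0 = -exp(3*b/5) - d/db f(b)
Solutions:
 f(b) = C1 - 5*exp(3*b/5)/3


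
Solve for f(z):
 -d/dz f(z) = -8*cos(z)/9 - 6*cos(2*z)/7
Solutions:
 f(z) = C1 + 8*sin(z)/9 + 3*sin(2*z)/7


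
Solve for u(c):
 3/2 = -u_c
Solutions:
 u(c) = C1 - 3*c/2


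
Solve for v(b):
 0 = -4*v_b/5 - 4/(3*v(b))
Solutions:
 v(b) = -sqrt(C1 - 30*b)/3
 v(b) = sqrt(C1 - 30*b)/3


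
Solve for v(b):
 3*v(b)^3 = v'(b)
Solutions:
 v(b) = -sqrt(2)*sqrt(-1/(C1 + 3*b))/2
 v(b) = sqrt(2)*sqrt(-1/(C1 + 3*b))/2


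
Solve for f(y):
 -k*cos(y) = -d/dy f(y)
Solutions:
 f(y) = C1 + k*sin(y)


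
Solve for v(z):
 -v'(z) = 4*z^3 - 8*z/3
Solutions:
 v(z) = C1 - z^4 + 4*z^2/3


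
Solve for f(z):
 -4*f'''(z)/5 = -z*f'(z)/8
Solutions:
 f(z) = C1 + Integral(C2*airyai(10^(1/3)*z/4) + C3*airybi(10^(1/3)*z/4), z)


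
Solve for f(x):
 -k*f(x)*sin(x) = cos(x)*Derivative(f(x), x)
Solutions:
 f(x) = C1*exp(k*log(cos(x)))


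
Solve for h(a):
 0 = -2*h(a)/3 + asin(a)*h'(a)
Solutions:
 h(a) = C1*exp(2*Integral(1/asin(a), a)/3)


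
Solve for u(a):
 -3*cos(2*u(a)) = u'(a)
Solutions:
 u(a) = -asin((C1 + exp(12*a))/(C1 - exp(12*a)))/2 + pi/2
 u(a) = asin((C1 + exp(12*a))/(C1 - exp(12*a)))/2


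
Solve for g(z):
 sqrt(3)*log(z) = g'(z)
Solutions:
 g(z) = C1 + sqrt(3)*z*log(z) - sqrt(3)*z


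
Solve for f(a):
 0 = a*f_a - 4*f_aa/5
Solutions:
 f(a) = C1 + C2*erfi(sqrt(10)*a/4)


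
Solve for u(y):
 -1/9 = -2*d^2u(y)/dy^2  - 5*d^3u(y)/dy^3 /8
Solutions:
 u(y) = C1 + C2*y + C3*exp(-16*y/5) + y^2/36


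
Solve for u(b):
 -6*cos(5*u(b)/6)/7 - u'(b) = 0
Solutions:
 6*b/7 - 3*log(sin(5*u(b)/6) - 1)/5 + 3*log(sin(5*u(b)/6) + 1)/5 = C1


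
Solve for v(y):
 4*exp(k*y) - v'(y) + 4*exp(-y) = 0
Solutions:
 v(y) = C1 - 4*exp(-y) + 4*exp(k*y)/k


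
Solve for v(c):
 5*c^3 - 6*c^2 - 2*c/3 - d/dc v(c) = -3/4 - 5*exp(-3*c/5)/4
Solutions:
 v(c) = C1 + 5*c^4/4 - 2*c^3 - c^2/3 + 3*c/4 - 25*exp(-3*c/5)/12


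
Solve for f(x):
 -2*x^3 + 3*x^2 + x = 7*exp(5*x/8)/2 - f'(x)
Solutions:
 f(x) = C1 + x^4/2 - x^3 - x^2/2 + 28*exp(5*x/8)/5


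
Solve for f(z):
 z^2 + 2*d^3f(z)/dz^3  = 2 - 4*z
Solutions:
 f(z) = C1 + C2*z + C3*z^2 - z^5/120 - z^4/12 + z^3/6


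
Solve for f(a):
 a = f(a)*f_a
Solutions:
 f(a) = -sqrt(C1 + a^2)
 f(a) = sqrt(C1 + a^2)


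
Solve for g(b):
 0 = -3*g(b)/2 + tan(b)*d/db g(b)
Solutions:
 g(b) = C1*sin(b)^(3/2)


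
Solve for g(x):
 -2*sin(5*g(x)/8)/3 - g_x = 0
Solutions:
 2*x/3 + 4*log(cos(5*g(x)/8) - 1)/5 - 4*log(cos(5*g(x)/8) + 1)/5 = C1


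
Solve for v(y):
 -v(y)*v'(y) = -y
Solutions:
 v(y) = -sqrt(C1 + y^2)
 v(y) = sqrt(C1 + y^2)


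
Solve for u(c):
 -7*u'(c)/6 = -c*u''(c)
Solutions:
 u(c) = C1 + C2*c^(13/6)


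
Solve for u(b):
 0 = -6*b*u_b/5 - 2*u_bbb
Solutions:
 u(b) = C1 + Integral(C2*airyai(-3^(1/3)*5^(2/3)*b/5) + C3*airybi(-3^(1/3)*5^(2/3)*b/5), b)


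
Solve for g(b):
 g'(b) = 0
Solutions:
 g(b) = C1


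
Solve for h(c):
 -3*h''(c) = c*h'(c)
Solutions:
 h(c) = C1 + C2*erf(sqrt(6)*c/6)


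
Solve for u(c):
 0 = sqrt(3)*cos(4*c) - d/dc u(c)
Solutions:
 u(c) = C1 + sqrt(3)*sin(4*c)/4


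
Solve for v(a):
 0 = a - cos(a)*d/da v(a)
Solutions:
 v(a) = C1 + Integral(a/cos(a), a)


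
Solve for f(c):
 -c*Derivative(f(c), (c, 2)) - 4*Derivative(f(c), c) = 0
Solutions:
 f(c) = C1 + C2/c^3


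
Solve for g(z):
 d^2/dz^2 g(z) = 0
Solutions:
 g(z) = C1 + C2*z


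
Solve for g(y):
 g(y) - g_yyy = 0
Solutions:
 g(y) = C3*exp(y) + (C1*sin(sqrt(3)*y/2) + C2*cos(sqrt(3)*y/2))*exp(-y/2)


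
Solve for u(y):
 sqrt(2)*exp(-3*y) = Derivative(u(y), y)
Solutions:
 u(y) = C1 - sqrt(2)*exp(-3*y)/3


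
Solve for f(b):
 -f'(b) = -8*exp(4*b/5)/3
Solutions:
 f(b) = C1 + 10*exp(4*b/5)/3


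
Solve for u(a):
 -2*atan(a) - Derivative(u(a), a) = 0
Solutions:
 u(a) = C1 - 2*a*atan(a) + log(a^2 + 1)


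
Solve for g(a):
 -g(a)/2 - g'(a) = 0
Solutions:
 g(a) = C1*exp(-a/2)


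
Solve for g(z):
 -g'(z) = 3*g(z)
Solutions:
 g(z) = C1*exp(-3*z)


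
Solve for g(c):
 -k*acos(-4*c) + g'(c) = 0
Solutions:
 g(c) = C1 + k*(c*acos(-4*c) + sqrt(1 - 16*c^2)/4)


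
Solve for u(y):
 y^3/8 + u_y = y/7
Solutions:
 u(y) = C1 - y^4/32 + y^2/14


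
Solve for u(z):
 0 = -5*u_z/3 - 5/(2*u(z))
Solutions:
 u(z) = -sqrt(C1 - 3*z)
 u(z) = sqrt(C1 - 3*z)


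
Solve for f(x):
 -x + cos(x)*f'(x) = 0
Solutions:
 f(x) = C1 + Integral(x/cos(x), x)
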